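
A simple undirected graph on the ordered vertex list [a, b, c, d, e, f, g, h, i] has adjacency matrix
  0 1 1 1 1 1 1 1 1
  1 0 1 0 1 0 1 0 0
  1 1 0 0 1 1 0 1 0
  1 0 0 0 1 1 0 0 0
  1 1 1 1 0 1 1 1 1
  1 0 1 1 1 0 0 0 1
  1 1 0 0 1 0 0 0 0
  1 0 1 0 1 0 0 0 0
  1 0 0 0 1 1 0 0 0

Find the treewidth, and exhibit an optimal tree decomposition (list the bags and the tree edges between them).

Treewidth 3.
One such decomposition:
Bags: B1 = {a, b, c, e}  B2 = {a, c, e, f}  B3 = {a, c, e, h}  B4 = {a, e, f, i}  B5 = {a, b, e, g}  B6 = {a, d, e, f}
Tree: B1–B2, B1–B3, B2–B4, B1–B5, B4–B6

Every bag has size at most 4, so the width is 4 − 1 = 3 and tw(G) ≤ 3. On the other hand G contains the 4-clique {a, b, e, g}. A clique must lie in a single bag of any decomposition, so no decomposition can have width below 3. The upper and lower bounds meet at 3, so that is the treewidth.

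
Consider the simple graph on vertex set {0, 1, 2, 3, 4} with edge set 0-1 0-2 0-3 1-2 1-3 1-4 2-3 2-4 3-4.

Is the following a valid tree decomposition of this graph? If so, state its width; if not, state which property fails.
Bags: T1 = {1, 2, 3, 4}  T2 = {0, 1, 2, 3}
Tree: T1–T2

Every vertex of G appears in some bag (union = {0, 1, 2, 3, 4}); every edge is covered by a bag; and for each vertex v the set of bags containing v is connected in the bag tree. The decomposition is therefore valid. The largest bag has 4 vertices, so the width is 3.

Yes; width 3.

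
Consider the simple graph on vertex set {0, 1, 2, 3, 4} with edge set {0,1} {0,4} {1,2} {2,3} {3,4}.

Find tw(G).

A width-2 tree decomposition is:
Bags: B1 = {0, 1, 4}  B2 = {1, 2, 4}  B3 = {2, 3, 4}
Tree: B1–B2, B2–B3
Every bag has size at most 3, so the width is 3 − 1 = 2 and tw(G) ≤ 2. The edges 4–0–1–2–3–4 form a cycle, so G is not a tree and its treewidth is at least 2. Hence tw(G) = 2 exactly.

2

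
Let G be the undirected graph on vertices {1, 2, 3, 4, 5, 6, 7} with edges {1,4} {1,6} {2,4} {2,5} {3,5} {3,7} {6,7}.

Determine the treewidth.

2

A width-2 tree decomposition is:
Bags: B1 = {1, 4, 6}  B2 = {4, 6, 7}  B3 = {3, 4, 7}  B4 = {3, 4, 5}  B5 = {2, 4, 5}
Tree: B1–B2, B2–B3, B3–B4, B4–B5
The largest bag has 3 vertices, giving width 2; this decomposition certifies tw(G) ≤ 2. The edges 4–1–6–7–3–5–2–4 form a cycle, so G is not a tree and its treewidth is at least 2. Combining the bounds, tw(G) = 2.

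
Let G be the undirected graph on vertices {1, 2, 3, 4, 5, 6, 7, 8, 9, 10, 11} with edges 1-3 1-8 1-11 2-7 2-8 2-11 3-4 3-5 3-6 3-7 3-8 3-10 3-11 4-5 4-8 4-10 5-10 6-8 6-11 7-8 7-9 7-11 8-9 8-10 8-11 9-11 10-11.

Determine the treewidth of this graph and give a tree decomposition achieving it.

Treewidth 3.
One optimal decomposition is:
Bags: B1 = {3, 8, 10, 11}  B2 = {3, 4, 8, 10}  B3 = {3, 7, 8, 11}  B4 = {2, 7, 8, 11}  B5 = {7, 8, 9, 11}  B6 = {3, 6, 8, 11}  B7 = {3, 4, 5, 10}  B8 = {1, 3, 8, 11}
Tree: B1–B2, B1–B3, B3–B4, B4–B5, B1–B6, B2–B7, B1–B8

Every bag has size at most 4, so the width is 4 − 1 = 3 and tw(G) ≤ 3. On the other hand G contains the 4-clique {7, 8, 9, 11}. A clique must lie in a single bag of any decomposition, so no decomposition can have width below 3. Combining the bounds, tw(G) = 3.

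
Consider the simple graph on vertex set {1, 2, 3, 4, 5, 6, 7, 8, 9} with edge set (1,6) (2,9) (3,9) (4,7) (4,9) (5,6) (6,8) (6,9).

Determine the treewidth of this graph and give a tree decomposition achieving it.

The largest bag has 2 vertices, giving width 1; this decomposition certifies tw(G) ≤ 1. G has an edge, so its treewidth is at least 1. Combining the bounds, tw(G) = 1.

Treewidth 1.
One optimal decomposition is:
Bags: B1 = {4, 9}  B2 = {4, 7}  B3 = {6, 9}  B4 = {1, 6}  B5 = {3, 9}  B6 = {2, 9}  B7 = {5, 6}  B8 = {6, 8}
Tree: B1–B2, B1–B3, B3–B4, B1–B5, B3–B6, B4–B7, B7–B8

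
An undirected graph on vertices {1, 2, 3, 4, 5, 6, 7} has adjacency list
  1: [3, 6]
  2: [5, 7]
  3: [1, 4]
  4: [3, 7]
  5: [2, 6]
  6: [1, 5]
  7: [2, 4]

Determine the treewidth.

2

A width-2 tree decomposition is:
Bags: B1 = {2, 5, 6}  B2 = {2, 6, 7}  B3 = {4, 6, 7}  B4 = {3, 4, 6}  B5 = {1, 3, 6}
Tree: B1–B2, B2–B3, B3–B4, B4–B5
The largest bag has 3 vertices, giving width 2; this decomposition certifies tw(G) ≤ 2. For the lower bound, G contains the cycle 6–5–2–7–4–3–1–6, so G is not a forest; only forests have treewidth ≤ 1, hence tw(G) ≥ 2. Hence tw(G) = 2 exactly.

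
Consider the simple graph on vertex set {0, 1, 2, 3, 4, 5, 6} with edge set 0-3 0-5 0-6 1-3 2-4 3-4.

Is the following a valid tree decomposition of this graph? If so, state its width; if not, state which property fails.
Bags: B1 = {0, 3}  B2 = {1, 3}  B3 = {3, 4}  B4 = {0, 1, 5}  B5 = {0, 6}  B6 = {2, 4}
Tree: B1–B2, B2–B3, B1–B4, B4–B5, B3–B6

A tree decomposition must satisfy three properties: every vertex lies in some bag; for every edge, both endpoints lie together in some bag; and for every vertex, the bags containing it form a connected subtree. Here bags containing vertex 1 are not connected in the tree, so the decomposition is invalid.

No — bags containing vertex 1 are not connected in the tree.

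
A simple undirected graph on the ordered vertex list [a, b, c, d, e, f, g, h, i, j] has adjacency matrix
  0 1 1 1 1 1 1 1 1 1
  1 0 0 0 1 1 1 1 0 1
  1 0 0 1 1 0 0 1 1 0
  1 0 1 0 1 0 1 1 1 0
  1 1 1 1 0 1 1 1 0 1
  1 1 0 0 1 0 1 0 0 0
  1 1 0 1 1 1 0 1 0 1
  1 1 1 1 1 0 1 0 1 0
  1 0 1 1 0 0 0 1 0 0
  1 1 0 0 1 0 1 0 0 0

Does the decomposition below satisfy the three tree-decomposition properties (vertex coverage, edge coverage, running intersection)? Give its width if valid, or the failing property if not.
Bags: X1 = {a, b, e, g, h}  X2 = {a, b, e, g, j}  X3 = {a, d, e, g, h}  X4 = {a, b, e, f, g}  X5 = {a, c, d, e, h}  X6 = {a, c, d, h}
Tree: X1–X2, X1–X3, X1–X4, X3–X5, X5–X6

A tree decomposition must satisfy three properties: every vertex lies in some bag; for every edge, both endpoints lie together in some bag; and for every vertex, the bags containing it form a connected subtree. Here vertex i appears in no bag, so the decomposition is invalid.

No — vertex i appears in no bag.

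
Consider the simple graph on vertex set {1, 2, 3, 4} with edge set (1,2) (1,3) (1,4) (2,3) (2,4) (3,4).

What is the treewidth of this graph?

A width-3 tree decomposition is:
Bags: B1 = {1, 2, 3, 4}
Tree: (single bag)
A single bag containing all 4 vertices is trivially a valid decomposition of width 3. Conversely, {1, 2, 3, 4} is a clique of size 4, and the vertices of any clique must share a bag in every tree decomposition; so some bag has ≥ 4 vertices and tw(G) ≥ 3. Hence tw(G) = 3 exactly.

3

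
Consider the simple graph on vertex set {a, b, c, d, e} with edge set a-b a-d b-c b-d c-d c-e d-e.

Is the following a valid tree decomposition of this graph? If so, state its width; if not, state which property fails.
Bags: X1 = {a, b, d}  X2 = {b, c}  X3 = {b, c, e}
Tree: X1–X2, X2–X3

No — edge (d,c) lies in no bag.

A tree decomposition must satisfy three properties: every vertex lies in some bag; for every edge, both endpoints lie together in some bag; and for every vertex, the bags containing it form a connected subtree. Here edge (d,c) lies in no bag, so the decomposition is invalid.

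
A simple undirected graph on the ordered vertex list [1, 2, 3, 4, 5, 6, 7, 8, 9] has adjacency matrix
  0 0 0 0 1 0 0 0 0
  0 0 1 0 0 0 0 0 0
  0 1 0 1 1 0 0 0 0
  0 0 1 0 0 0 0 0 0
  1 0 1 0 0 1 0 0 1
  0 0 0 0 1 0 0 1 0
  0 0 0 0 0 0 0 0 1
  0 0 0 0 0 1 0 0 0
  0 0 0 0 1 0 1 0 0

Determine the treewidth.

A width-1 tree decomposition is:
Bags: B1 = {3, 5}  B2 = {1, 5}  B3 = {3, 4}  B4 = {5, 9}  B5 = {2, 3}  B6 = {5, 6}  B7 = {7, 9}  B8 = {6, 8}
Tree: B1–B2, B1–B3, B2–B4, B1–B5, B4–B6, B4–B7, B6–B8
Every bag has size at most 2, so the width is 2 − 1 = 1 and tw(G) ≤ 1. Since G has at least one edge (e.g. 5–3), it is not an edgeless graph, so tw(G) ≥ 1. The upper and lower bounds meet at 1, so that is the treewidth.

1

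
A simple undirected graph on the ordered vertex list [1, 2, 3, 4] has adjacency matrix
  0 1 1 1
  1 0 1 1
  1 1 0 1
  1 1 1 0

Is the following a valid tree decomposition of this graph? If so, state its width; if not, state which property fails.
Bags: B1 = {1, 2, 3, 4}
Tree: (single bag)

Yes; width 3.

Every vertex of G appears in some bag (union = {1, 2, 3, 4}); every edge is covered by a bag; and for each vertex v the set of bags containing v is connected in the bag tree. The decomposition is therefore valid. The largest bag has 4 vertices, so the width is 3.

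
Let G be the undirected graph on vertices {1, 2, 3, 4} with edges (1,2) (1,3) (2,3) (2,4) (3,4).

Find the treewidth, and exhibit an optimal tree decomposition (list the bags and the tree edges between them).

Treewidth 2.
Bags: B1 = {1, 2, 3}  B2 = {2, 3, 4}
Tree: B1–B2

The largest bag has 3 vertices, giving width 2; this decomposition certifies tw(G) ≤ 2. On the other hand G contains the 3-clique {1, 2, 3}. A clique must lie in a single bag of any decomposition, so no decomposition can have width below 2. Hence tw(G) = 2 exactly.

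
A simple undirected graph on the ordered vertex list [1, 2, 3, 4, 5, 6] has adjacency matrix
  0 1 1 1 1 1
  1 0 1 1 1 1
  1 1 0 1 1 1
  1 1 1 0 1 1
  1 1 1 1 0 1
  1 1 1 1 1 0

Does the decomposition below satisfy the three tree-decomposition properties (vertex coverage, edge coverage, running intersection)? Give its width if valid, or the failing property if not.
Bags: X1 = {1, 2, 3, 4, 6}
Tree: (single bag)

A tree decomposition must satisfy three properties: every vertex lies in some bag; for every edge, both endpoints lie together in some bag; and for every vertex, the bags containing it form a connected subtree. Here vertex 5 appears in no bag, so the decomposition is invalid.

No — vertex 5 appears in no bag.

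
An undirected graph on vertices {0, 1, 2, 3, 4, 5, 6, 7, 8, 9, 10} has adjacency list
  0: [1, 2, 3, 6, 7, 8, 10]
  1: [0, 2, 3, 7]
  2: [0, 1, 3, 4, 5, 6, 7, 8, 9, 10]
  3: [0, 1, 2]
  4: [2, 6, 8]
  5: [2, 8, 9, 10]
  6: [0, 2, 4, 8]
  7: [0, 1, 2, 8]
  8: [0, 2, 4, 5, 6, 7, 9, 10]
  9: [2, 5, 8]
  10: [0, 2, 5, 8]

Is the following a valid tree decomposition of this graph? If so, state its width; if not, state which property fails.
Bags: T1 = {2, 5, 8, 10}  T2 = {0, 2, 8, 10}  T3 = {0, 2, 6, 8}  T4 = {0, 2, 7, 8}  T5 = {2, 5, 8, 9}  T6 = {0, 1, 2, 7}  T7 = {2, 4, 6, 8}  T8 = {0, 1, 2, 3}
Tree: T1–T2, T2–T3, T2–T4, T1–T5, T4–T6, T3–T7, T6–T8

Vertex coverage: the bags together contain {0, 1, 2, 3, 4, 5, 6, 7, 8, 9, 10}, the full vertex set. Edge coverage: each edge of G has both endpoints in at least one bag. Running intersection: for every vertex, the bags containing it form a connected subtree. All three properties hold, so this is a valid tree decomposition of width max|bag| − 1 = 3, and hence tw(G) ≤ 3.

Yes; width 3.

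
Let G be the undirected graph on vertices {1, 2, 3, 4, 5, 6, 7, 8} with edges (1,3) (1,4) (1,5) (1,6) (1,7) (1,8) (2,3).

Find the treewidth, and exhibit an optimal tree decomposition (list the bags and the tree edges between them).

The largest bag has 2 vertices, giving width 1; this decomposition certifies tw(G) ≤ 1. Any graph with an edge has treewidth ≥ 1, and G has the edge 4–1. Combining the bounds, tw(G) = 1.

Treewidth 1.
One such decomposition:
Bags: B1 = {1, 4}  B2 = {1, 8}  B3 = {1, 3}  B4 = {1, 5}  B5 = {1, 7}  B6 = {1, 6}  B7 = {2, 3}
Tree: B1–B2, B2–B3, B2–B4, B4–B5, B1–B6, B3–B7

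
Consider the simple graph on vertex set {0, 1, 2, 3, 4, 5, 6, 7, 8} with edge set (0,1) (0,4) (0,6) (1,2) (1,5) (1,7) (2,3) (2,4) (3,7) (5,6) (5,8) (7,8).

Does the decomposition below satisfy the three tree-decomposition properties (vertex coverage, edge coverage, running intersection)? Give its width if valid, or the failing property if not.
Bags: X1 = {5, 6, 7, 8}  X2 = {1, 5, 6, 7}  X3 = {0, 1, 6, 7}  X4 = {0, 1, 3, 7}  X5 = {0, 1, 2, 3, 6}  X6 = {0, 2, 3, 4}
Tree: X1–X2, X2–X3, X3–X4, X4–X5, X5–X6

A tree decomposition must satisfy three properties: every vertex lies in some bag; for every edge, both endpoints lie together in some bag; and for every vertex, the bags containing it form a connected subtree. Here bags containing vertex 6 are not connected in the tree, so the decomposition is invalid.

No — bags containing vertex 6 are not connected in the tree.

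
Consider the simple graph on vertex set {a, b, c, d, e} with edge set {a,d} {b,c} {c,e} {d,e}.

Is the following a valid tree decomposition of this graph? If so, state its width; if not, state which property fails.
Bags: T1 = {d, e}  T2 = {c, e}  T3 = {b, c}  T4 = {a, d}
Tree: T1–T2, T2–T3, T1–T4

Yes; width 1.

Vertex coverage: the bags together contain {a, b, c, d, e}, the full vertex set. Edge coverage: each edge of G has both endpoints in at least one bag. Running intersection: for every vertex, the bags containing it form a connected subtree. All three properties hold, so this is a valid tree decomposition of width max|bag| − 1 = 1, and hence tw(G) ≤ 1.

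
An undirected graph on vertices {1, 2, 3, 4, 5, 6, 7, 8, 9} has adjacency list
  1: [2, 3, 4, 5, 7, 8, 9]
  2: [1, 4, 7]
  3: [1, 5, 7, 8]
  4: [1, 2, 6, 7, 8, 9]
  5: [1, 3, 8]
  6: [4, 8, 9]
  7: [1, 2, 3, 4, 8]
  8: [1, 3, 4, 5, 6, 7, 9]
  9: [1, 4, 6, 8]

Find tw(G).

3

A width-3 tree decomposition is:
Bags: B1 = {1, 4, 7, 8}  B2 = {1, 2, 4, 7}  B3 = {1, 3, 7, 8}  B4 = {1, 4, 8, 9}  B5 = {4, 6, 8, 9}  B6 = {1, 3, 5, 8}
Tree: B1–B2, B1–B3, B1–B4, B4–B5, B3–B6
Every bag has size at most 4, so the width is 4 − 1 = 3 and tw(G) ≤ 3. For the lower bound, the 4 vertices {1, 4, 8, 9} are pairwise adjacent, and any tree decomposition puts a clique entirely inside one bag — forcing width ≥ 3. Therefore the treewidth is 3.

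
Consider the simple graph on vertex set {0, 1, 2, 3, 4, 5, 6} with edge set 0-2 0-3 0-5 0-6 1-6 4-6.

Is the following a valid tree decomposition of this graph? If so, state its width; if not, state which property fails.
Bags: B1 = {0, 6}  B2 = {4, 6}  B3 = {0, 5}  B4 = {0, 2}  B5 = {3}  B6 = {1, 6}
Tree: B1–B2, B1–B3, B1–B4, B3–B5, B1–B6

No — edge (0,3) lies in no bag.

A tree decomposition must satisfy three properties: every vertex lies in some bag; for every edge, both endpoints lie together in some bag; and for every vertex, the bags containing it form a connected subtree. Here edge (0,3) lies in no bag, so the decomposition is invalid.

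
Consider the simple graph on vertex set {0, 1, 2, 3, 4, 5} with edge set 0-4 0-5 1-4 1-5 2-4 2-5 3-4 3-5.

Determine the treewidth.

2

A width-2 tree decomposition is:
Bags: B1 = {0, 4, 5}  B2 = {3, 4, 5}  B3 = {2, 4, 5}  B4 = {1, 4, 5}
Tree: B1–B2, B2–B3, B3–B4
The largest bag has 3 vertices, giving width 2; this decomposition certifies tw(G) ≤ 2. Since 0–4–3–5–0 is a cycle in G, G is not acyclic. Forests are exactly the graphs of treewidth ≤ 1, so tw(G) ≥ 2. Therefore the treewidth is 2.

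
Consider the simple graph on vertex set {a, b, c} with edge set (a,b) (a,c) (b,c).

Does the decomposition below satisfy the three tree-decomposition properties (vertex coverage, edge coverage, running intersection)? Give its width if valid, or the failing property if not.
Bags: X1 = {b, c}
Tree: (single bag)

A tree decomposition must satisfy three properties: every vertex lies in some bag; for every edge, both endpoints lie together in some bag; and for every vertex, the bags containing it form a connected subtree. Here vertex a appears in no bag, so the decomposition is invalid.

No — vertex a appears in no bag.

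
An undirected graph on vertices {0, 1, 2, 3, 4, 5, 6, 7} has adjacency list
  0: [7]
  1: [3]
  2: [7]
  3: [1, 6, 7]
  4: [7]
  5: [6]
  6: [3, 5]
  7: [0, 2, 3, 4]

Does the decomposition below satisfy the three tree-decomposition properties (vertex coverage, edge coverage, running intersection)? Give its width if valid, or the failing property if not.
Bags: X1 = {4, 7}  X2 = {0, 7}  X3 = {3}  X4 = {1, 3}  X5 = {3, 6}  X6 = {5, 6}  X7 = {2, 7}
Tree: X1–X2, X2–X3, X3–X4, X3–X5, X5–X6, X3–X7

A tree decomposition must satisfy three properties: every vertex lies in some bag; for every edge, both endpoints lie together in some bag; and for every vertex, the bags containing it form a connected subtree. Here edge (7,3) lies in no bag, so the decomposition is invalid.

No — edge (7,3) lies in no bag.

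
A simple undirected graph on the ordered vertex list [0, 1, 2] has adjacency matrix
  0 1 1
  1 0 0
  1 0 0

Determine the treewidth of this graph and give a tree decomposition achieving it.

Treewidth 1.
One optimal decomposition is:
Bags: B1 = {0, 2}  B2 = {0, 1}
Tree: B1–B2

Each bag holds 2 vertices, so the decomposition has width 1, which upper-bounds the treewidth. Any graph with an edge has treewidth ≥ 1, and G has the edge 2–0. Therefore the treewidth is 1.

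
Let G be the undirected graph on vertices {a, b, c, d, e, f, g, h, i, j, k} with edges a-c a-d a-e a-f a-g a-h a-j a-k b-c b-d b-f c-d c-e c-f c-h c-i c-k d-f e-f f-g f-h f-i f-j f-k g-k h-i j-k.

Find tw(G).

A width-3 tree decomposition is:
Bags: B1 = {a, c, f, h}  B2 = {a, c, f, k}  B3 = {a, c, e, f}  B4 = {c, f, h, i}  B5 = {a, c, d, f}  B6 = {a, f, g, k}  B7 = {a, f, j, k}  B8 = {b, c, d, f}
Tree: B1–B2, B2–B3, B1–B4, B3–B5, B2–B6, B6–B7, B5–B8
The largest bag has 4 vertices, giving width 3; this decomposition certifies tw(G) ≤ 3. For the lower bound, the 4 vertices {a, f, g, k} are pairwise adjacent, and any tree decomposition puts a clique entirely inside one bag — forcing width ≥ 3. The upper and lower bounds meet at 3, so that is the treewidth.

3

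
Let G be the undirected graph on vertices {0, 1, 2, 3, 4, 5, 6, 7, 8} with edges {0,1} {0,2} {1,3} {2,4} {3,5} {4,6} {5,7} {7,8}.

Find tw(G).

A width-1 tree decomposition is:
Bags: B1 = {7, 8}  B2 = {5, 7}  B3 = {3, 5}  B4 = {1, 3}  B5 = {0, 1}  B6 = {0, 2}  B7 = {2, 4}  B8 = {4, 6}
Tree: B1–B2, B2–B3, B3–B4, B4–B5, B5–B6, B6–B7, B7–B8
The largest bag has 2 vertices, giving width 1; this decomposition certifies tw(G) ≤ 1. G has an edge, so its treewidth is at least 1. Hence tw(G) = 1 exactly.

1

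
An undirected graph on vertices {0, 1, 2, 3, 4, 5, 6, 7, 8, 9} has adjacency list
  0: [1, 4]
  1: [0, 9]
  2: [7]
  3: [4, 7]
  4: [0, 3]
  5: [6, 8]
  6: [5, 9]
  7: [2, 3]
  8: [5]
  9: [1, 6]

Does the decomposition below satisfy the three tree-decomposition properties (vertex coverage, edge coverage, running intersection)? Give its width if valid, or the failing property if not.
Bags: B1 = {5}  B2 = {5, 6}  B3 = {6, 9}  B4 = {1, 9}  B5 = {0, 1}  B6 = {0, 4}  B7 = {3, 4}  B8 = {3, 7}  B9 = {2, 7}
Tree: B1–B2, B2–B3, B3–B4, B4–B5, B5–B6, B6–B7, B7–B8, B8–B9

A tree decomposition must satisfy three properties: every vertex lies in some bag; for every edge, both endpoints lie together in some bag; and for every vertex, the bags containing it form a connected subtree. Here vertex 8 appears in no bag, so the decomposition is invalid.

No — vertex 8 appears in no bag.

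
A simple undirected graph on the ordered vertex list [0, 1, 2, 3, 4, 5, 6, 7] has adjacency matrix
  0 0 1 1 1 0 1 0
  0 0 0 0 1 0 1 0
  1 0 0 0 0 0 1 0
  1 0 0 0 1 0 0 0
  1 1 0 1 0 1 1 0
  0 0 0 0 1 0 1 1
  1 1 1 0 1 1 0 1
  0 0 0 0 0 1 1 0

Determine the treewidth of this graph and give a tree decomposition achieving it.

Treewidth 2.
One optimal decomposition is:
Bags: B1 = {0, 4, 6}  B2 = {4, 5, 6}  B3 = {0, 2, 6}  B4 = {5, 6, 7}  B5 = {1, 4, 6}  B6 = {0, 3, 4}
Tree: B1–B2, B1–B3, B2–B4, B1–B5, B1–B6

The largest bag has 3 vertices, giving width 2; this decomposition certifies tw(G) ≤ 2. For the lower bound, the 3 vertices {0, 3, 4} are pairwise adjacent, and any tree decomposition puts a clique entirely inside one bag — forcing width ≥ 2. The upper and lower bounds meet at 2, so that is the treewidth.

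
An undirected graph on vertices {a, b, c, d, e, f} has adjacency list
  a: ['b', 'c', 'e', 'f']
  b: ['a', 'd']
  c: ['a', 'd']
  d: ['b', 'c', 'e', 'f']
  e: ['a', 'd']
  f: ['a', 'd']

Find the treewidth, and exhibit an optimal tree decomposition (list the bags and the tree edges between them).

Treewidth 2.
One such decomposition:
Bags: B1 = {a, d, f}  B2 = {a, d, e}  B3 = {a, b, d}  B4 = {a, c, d}
Tree: B1–B2, B2–B3, B3–B4

Every bag has size at most 3, so the width is 3 − 1 = 2 and tw(G) ≤ 2. The edges f–a–e–d–f form a cycle, so G is not a tree and its treewidth is at least 2. Combining the bounds, tw(G) = 2.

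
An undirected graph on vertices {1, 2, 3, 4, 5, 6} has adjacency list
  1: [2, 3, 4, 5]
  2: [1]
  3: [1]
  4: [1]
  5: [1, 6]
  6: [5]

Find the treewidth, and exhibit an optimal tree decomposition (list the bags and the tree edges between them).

Treewidth 1.
Bags: B1 = {1, 5}  B2 = {5, 6}  B3 = {1, 4}  B4 = {1, 2}  B5 = {1, 3}
Tree: B1–B2, B1–B3, B1–B4, B4–B5

Every bag has size at most 2, so the width is 2 − 1 = 1 and tw(G) ≤ 1. G has an edge, so its treewidth is at least 1. The upper and lower bounds meet at 1, so that is the treewidth.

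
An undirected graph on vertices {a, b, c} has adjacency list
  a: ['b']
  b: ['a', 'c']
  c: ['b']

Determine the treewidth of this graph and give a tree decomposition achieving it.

The largest bag has 2 vertices, giving width 1; this decomposition certifies tw(G) ≤ 1. G has an edge, so its treewidth is at least 1. The upper and lower bounds meet at 1, so that is the treewidth.

Treewidth 1.
One optimal decomposition is:
Bags: B1 = {b, c}  B2 = {a, b}
Tree: B1–B2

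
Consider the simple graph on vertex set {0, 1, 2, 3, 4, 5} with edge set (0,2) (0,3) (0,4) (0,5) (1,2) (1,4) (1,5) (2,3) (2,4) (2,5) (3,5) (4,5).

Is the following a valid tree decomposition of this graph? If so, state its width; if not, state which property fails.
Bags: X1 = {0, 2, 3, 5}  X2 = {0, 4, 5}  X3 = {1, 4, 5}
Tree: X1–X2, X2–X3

No — edge (2,4) lies in no bag.

A tree decomposition must satisfy three properties: every vertex lies in some bag; for every edge, both endpoints lie together in some bag; and for every vertex, the bags containing it form a connected subtree. Here edge (2,4) lies in no bag, so the decomposition is invalid.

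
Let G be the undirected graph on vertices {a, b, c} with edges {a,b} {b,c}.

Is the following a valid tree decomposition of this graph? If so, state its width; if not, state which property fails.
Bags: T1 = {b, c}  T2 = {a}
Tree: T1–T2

A tree decomposition must satisfy three properties: every vertex lies in some bag; for every edge, both endpoints lie together in some bag; and for every vertex, the bags containing it form a connected subtree. Here edge (b,a) lies in no bag, so the decomposition is invalid.

No — edge (b,a) lies in no bag.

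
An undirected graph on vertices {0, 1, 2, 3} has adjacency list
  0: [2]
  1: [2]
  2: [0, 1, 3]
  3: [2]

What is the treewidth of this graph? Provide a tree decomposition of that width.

Treewidth 1.
Bags: B1 = {1, 2}  B2 = {2, 3}  B3 = {0, 2}
Tree: B1–B2, B1–B3

Each bag holds 2 vertices, so the decomposition has width 1, which upper-bounds the treewidth. Since G has at least one edge (e.g. 2–1), it is not an edgeless graph, so tw(G) ≥ 1. The upper and lower bounds meet at 1, so that is the treewidth.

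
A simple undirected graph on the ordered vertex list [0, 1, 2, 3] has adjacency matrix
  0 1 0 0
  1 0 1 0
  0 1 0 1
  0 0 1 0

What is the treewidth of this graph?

A width-1 tree decomposition is:
Bags: B1 = {0, 1}  B2 = {1, 2}  B3 = {2, 3}
Tree: B1–B2, B2–B3
Every bag has size at most 2, so the width is 2 − 1 = 1 and tw(G) ≤ 1. Since G has at least one edge (e.g. 0–1), it is not an edgeless graph, so tw(G) ≥ 1. The upper and lower bounds meet at 1, so that is the treewidth.

1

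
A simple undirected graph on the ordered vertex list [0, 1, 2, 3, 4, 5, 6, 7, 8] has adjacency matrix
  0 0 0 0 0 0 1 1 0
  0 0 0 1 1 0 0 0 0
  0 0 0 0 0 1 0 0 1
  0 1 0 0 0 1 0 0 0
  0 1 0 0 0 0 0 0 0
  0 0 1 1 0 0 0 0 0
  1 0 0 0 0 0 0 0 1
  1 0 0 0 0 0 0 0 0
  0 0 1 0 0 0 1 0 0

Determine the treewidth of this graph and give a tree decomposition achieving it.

Treewidth 1.
Bags: B1 = {1, 4}  B2 = {1, 3}  B3 = {3, 5}  B4 = {2, 5}  B5 = {2, 8}  B6 = {6, 8}  B7 = {0, 6}  B8 = {0, 7}
Tree: B1–B2, B2–B3, B3–B4, B4–B5, B5–B6, B6–B7, B7–B8

Each bag holds 2 vertices, so the decomposition has width 1, which upper-bounds the treewidth. Since G has at least one edge (e.g. 4–1), it is not an edgeless graph, so tw(G) ≥ 1. Therefore the treewidth is 1.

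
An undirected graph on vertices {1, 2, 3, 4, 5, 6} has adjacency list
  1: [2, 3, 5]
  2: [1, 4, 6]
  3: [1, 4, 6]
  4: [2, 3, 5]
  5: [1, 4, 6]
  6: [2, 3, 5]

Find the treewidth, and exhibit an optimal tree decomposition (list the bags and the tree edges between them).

Treewidth 3.
One optimal decomposition is:
Bags: B1 = {2, 3, 5, 6}  B2 = {1, 2, 3, 5}  B3 = {2, 3, 4, 5}
Tree: B1–B2, B2–B3

Each bag holds 4 vertices, so the decomposition has width 3, which upper-bounds the treewidth. For the lower bound: the 4 vertex sets {5,6}, {1,3}, {2}, {4} are disjoint, each induces a connected subgraph, and every pair is joined by at least one edge of G. Contracting each set to a single vertex therefore yields K_{4} as a minor, and since treewidth is minor-monotone, tw(G) ≥ tw(K_{4}) = 3. Combining the bounds, tw(G) = 3.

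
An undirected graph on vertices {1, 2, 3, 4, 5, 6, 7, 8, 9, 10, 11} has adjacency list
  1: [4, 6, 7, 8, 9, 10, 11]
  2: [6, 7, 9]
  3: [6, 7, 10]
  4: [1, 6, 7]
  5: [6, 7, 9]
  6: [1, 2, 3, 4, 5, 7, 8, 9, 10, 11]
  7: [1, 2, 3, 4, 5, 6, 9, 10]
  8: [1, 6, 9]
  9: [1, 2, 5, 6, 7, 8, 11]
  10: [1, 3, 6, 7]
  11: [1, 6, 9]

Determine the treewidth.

A width-3 tree decomposition is:
Bags: B1 = {1, 6, 8, 9}  B2 = {1, 6, 7, 9}  B3 = {1, 6, 7, 10}  B4 = {1, 4, 6, 7}  B5 = {2, 6, 7, 9}  B6 = {1, 6, 9, 11}  B7 = {3, 6, 7, 10}  B8 = {5, 6, 7, 9}
Tree: B1–B2, B2–B3, B2–B4, B2–B5, B1–B6, B3–B7, B2–B8
Every bag has size at most 4, so the width is 4 − 1 = 3 and tw(G) ≤ 3. For the lower bound, the 4 vertices {1, 6, 8, 9} are pairwise adjacent, and any tree decomposition puts a clique entirely inside one bag — forcing width ≥ 3. Therefore the treewidth is 3.

3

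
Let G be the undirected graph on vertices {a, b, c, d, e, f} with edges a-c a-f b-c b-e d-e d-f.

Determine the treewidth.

A width-2 tree decomposition is:
Bags: B1 = {d, e, f}  B2 = {a, e, f}  B3 = {a, c, e}  B4 = {b, c, e}
Tree: B1–B2, B2–B3, B3–B4
Every bag has size at most 3, so the width is 3 − 1 = 2 and tw(G) ≤ 2. The edges e–d–f–a–c–b–e form a cycle, so G is not a tree and its treewidth is at least 2. Therefore the treewidth is 2.

2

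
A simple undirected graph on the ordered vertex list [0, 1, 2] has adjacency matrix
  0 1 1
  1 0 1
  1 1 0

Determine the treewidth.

A width-2 tree decomposition is:
Bags: B1 = {0, 1, 2}
Tree: (single bag)
A single bag containing all 3 vertices is trivially a valid decomposition of width 2. Conversely, {0, 1, 2} is a clique of size 3, and the vertices of any clique must share a bag in every tree decomposition; so some bag has ≥ 3 vertices and tw(G) ≥ 2. Hence tw(G) = 2 exactly.

2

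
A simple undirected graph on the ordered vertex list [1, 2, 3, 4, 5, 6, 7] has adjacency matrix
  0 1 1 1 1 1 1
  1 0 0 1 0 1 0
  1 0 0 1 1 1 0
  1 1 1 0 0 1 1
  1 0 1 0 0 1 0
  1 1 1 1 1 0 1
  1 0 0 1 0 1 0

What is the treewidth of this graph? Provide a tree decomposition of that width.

The largest bag has 4 vertices, giving width 3; this decomposition certifies tw(G) ≤ 3. For the lower bound, the 4 vertices {1, 2, 4, 6} are pairwise adjacent, and any tree decomposition puts a clique entirely inside one bag — forcing width ≥ 3. Combining the bounds, tw(G) = 3.

Treewidth 3.
One such decomposition:
Bags: B1 = {1, 3, 4, 6}  B2 = {1, 3, 5, 6}  B3 = {1, 2, 4, 6}  B4 = {1, 4, 6, 7}
Tree: B1–B2, B1–B3, B1–B4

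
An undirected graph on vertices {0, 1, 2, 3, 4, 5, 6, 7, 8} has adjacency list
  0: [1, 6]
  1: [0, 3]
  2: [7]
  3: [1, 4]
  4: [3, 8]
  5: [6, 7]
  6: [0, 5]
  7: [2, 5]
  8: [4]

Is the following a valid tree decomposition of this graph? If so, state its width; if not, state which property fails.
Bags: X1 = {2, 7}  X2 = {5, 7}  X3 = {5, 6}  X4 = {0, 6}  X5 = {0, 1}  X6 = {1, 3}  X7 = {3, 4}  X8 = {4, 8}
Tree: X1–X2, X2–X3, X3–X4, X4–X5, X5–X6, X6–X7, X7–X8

Yes; width 1.

Every vertex of G appears in some bag (union = {0, 1, 2, 3, 4, 5, 6, 7, 8}); every edge is covered by a bag; and for each vertex v the set of bags containing v is connected in the bag tree. The decomposition is therefore valid. The largest bag has 2 vertices, so the width is 1.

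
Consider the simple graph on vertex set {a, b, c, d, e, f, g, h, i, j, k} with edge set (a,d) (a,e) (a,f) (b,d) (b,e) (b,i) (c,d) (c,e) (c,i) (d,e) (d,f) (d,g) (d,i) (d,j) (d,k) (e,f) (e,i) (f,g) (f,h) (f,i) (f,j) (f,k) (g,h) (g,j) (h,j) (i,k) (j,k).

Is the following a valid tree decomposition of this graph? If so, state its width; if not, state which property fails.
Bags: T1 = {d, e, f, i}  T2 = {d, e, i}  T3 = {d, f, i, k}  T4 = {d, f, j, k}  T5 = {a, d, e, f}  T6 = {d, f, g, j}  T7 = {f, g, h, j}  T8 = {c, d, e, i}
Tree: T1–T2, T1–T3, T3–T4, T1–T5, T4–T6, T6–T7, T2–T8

A tree decomposition must satisfy three properties: every vertex lies in some bag; for every edge, both endpoints lie together in some bag; and for every vertex, the bags containing it form a connected subtree. Here vertex b appears in no bag, so the decomposition is invalid.

No — vertex b appears in no bag.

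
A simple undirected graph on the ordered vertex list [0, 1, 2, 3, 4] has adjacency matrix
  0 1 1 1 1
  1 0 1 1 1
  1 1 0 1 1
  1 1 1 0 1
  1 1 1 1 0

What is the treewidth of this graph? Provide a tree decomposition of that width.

Treewidth 4.
One optimal decomposition is:
Bags: B1 = {0, 1, 2, 3, 4}
Tree: (single bag)

With just one bag of size 5, the width is 5 − 1 = 4, so tw(G) ≤ 4. For the lower bound, the 5 vertices {0, 1, 2, 3, 4} are pairwise adjacent, and any tree decomposition puts a clique entirely inside one bag — forcing width ≥ 4. The upper and lower bounds meet at 4, so that is the treewidth.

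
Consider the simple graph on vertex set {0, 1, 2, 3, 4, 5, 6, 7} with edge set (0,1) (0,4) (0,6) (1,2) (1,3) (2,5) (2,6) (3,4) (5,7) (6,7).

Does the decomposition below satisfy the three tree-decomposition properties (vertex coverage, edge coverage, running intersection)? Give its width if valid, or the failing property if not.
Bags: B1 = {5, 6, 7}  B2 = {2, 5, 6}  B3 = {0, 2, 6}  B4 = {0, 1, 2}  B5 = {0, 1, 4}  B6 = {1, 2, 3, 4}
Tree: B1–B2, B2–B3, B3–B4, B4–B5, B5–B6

No — bags containing vertex 2 are not connected in the tree.

A tree decomposition must satisfy three properties: every vertex lies in some bag; for every edge, both endpoints lie together in some bag; and for every vertex, the bags containing it form a connected subtree. Here bags containing vertex 2 are not connected in the tree, so the decomposition is invalid.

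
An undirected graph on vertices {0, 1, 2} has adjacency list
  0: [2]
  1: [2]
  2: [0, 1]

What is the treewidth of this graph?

1

A width-1 tree decomposition is:
Bags: B1 = {1, 2}  B2 = {0, 2}
Tree: B1–B2
The largest bag has 2 vertices, giving width 1; this decomposition certifies tw(G) ≤ 1. G has an edge, so its treewidth is at least 1. The upper and lower bounds meet at 1, so that is the treewidth.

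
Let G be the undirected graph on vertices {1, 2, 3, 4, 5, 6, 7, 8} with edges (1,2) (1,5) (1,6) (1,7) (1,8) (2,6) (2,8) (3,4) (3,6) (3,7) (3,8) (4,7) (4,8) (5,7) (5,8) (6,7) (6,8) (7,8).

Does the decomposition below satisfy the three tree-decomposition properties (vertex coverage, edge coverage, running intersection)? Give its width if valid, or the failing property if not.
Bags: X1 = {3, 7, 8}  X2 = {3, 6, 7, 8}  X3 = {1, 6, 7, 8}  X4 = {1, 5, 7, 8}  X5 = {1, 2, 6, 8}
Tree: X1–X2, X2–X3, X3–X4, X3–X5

No — vertex 4 appears in no bag.

A tree decomposition must satisfy three properties: every vertex lies in some bag; for every edge, both endpoints lie together in some bag; and for every vertex, the bags containing it form a connected subtree. Here vertex 4 appears in no bag, so the decomposition is invalid.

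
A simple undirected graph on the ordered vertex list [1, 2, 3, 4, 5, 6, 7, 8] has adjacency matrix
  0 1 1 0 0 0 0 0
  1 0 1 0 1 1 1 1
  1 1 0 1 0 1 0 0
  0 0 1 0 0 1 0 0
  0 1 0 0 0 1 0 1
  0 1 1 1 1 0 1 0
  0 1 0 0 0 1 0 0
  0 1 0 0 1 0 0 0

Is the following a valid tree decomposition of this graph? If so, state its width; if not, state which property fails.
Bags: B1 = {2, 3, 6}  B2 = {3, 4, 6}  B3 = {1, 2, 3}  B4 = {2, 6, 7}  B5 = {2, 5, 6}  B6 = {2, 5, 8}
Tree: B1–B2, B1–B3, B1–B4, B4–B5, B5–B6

Yes; width 2.

Checking the three conditions: (i) the bags cover all of {1, 2, 3, 4, 5, 6, 7, 8}; (ii) for each edge, some bag contains both endpoints; (iii) the bags containing any fixed vertex form a subtree. All hold, so the decomposition is valid with width 3 − 1 = 2.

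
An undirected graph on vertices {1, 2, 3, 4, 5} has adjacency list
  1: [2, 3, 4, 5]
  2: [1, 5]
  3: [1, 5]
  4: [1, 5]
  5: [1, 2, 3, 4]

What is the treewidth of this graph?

A width-2 tree decomposition is:
Bags: B1 = {1, 2, 5}  B2 = {1, 3, 5}  B3 = {1, 4, 5}
Tree: B1–B2, B2–B3
Every bag has size at most 3, so the width is 3 − 1 = 2 and tw(G) ≤ 2. On the other hand G contains the 3-clique {1, 2, 5}. A clique must lie in a single bag of any decomposition, so no decomposition can have width below 2. The upper and lower bounds meet at 2, so that is the treewidth.

2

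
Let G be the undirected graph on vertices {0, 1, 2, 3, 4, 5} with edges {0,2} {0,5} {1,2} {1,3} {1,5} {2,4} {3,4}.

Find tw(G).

2

A width-2 tree decomposition is:
Bags: B1 = {0, 2, 5}  B2 = {1, 2, 5}  B3 = {1, 2, 4}  B4 = {1, 3, 4}
Tree: B1–B2, B2–B3, B3–B4
Every bag has size at most 3, so the width is 3 − 1 = 2 and tw(G) ≤ 2. Since 0–5–1–2–0 is a cycle in G, G is not acyclic. Forests are exactly the graphs of treewidth ≤ 1, so tw(G) ≥ 2. Hence tw(G) = 2 exactly.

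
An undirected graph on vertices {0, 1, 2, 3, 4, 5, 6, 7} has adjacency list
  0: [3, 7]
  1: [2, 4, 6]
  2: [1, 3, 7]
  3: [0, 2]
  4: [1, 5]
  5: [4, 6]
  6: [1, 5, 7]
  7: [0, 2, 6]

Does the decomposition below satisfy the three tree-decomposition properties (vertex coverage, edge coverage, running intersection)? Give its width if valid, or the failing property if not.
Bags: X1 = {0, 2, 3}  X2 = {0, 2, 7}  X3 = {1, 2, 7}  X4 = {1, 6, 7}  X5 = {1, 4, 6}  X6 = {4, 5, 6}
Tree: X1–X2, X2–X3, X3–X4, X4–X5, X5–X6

Yes; width 2.

Checking the three conditions: (i) the bags cover all of {0, 1, 2, 3, 4, 5, 6, 7}; (ii) for each edge, some bag contains both endpoints; (iii) the bags containing any fixed vertex form a subtree. All hold, so the decomposition is valid with width 3 − 1 = 2.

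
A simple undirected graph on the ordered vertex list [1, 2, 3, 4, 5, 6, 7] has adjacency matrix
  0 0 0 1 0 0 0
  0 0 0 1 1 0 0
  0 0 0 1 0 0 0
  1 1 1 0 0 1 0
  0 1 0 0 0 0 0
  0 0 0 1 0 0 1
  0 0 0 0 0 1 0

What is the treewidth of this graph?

A width-1 tree decomposition is:
Bags: B1 = {2, 4}  B2 = {1, 4}  B3 = {2, 5}  B4 = {3, 4}  B5 = {4, 6}  B6 = {6, 7}
Tree: B1–B2, B1–B3, B2–B4, B2–B5, B5–B6
Every bag has size at most 2, so the width is 2 − 1 = 1 and tw(G) ≤ 1. G has an edge, so its treewidth is at least 1. The upper and lower bounds meet at 1, so that is the treewidth.

1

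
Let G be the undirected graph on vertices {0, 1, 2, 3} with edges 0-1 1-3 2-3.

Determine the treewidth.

1

A width-1 tree decomposition is:
Bags: B1 = {0, 1}  B2 = {1, 3}  B3 = {2, 3}
Tree: B1–B2, B2–B3
Every bag has size at most 2, so the width is 2 − 1 = 1 and tw(G) ≤ 1. Any graph with an edge has treewidth ≥ 1, and G has the edge 0–1. Therefore the treewidth is 1.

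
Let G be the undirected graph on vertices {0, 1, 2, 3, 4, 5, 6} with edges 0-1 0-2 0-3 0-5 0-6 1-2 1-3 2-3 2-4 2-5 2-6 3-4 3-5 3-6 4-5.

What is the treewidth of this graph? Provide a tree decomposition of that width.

Each bag holds 4 vertices, so the decomposition has width 3, which upper-bounds the treewidth. On the other hand G contains the 4-clique {0, 1, 2, 3}. A clique must lie in a single bag of any decomposition, so no decomposition can have width below 3. Hence tw(G) = 3 exactly.

Treewidth 3.
One such decomposition:
Bags: B1 = {0, 1, 2, 3}  B2 = {0, 2, 3, 5}  B3 = {2, 3, 4, 5}  B4 = {0, 2, 3, 6}
Tree: B1–B2, B2–B3, B1–B4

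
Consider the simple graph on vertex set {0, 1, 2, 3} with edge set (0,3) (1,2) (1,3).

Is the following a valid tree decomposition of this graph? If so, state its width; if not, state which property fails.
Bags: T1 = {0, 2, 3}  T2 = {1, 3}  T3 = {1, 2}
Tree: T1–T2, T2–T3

A tree decomposition must satisfy three properties: every vertex lies in some bag; for every edge, both endpoints lie together in some bag; and for every vertex, the bags containing it form a connected subtree. Here bags containing vertex 2 are not connected in the tree, so the decomposition is invalid.

No — bags containing vertex 2 are not connected in the tree.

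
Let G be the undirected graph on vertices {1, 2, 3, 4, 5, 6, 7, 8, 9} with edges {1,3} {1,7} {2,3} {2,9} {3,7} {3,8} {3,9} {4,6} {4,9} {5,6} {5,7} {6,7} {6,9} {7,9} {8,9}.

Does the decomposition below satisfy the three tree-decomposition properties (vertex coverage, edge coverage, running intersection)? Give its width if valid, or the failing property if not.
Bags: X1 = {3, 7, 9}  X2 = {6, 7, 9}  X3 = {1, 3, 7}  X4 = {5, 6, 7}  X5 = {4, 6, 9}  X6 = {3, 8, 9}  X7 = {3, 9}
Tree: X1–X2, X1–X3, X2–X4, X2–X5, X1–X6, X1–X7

No — vertex 2 appears in no bag.

A tree decomposition must satisfy three properties: every vertex lies in some bag; for every edge, both endpoints lie together in some bag; and for every vertex, the bags containing it form a connected subtree. Here vertex 2 appears in no bag, so the decomposition is invalid.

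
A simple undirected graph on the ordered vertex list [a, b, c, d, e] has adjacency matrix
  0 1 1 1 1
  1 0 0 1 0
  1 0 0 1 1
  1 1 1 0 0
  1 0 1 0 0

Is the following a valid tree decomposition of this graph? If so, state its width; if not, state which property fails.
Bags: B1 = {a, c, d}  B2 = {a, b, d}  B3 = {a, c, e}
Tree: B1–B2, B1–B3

Yes; width 2.

Checking the three conditions: (i) the bags cover all of {a, b, c, d, e}; (ii) for each edge, some bag contains both endpoints; (iii) the bags containing any fixed vertex form a subtree. All hold, so the decomposition is valid with width 3 − 1 = 2.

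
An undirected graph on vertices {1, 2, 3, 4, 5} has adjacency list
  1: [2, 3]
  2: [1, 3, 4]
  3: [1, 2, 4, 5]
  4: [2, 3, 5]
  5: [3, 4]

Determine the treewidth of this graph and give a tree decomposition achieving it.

Each bag holds 3 vertices, so the decomposition has width 2, which upper-bounds the treewidth. For the lower bound, the 3 vertices {1, 2, 3} are pairwise adjacent, and any tree decomposition puts a clique entirely inside one bag — forcing width ≥ 2. The upper and lower bounds meet at 2, so that is the treewidth.

Treewidth 2.
Bags: B1 = {1, 2, 3}  B2 = {2, 3, 4}  B3 = {3, 4, 5}
Tree: B1–B2, B2–B3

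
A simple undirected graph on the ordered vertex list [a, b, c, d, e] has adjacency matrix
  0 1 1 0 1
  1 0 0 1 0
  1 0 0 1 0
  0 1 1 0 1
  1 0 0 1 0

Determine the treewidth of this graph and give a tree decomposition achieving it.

Each bag holds 3 vertices, so the decomposition has width 2, which upper-bounds the treewidth. Since d–e–a–c–d is a cycle in G, G is not acyclic. Forests are exactly the graphs of treewidth ≤ 1, so tw(G) ≥ 2. Hence tw(G) = 2 exactly.

Treewidth 2.
Bags: B1 = {a, d, e}  B2 = {a, c, d}  B3 = {a, b, d}
Tree: B1–B2, B2–B3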